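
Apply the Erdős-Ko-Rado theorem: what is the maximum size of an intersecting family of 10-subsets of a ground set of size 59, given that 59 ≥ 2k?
max |F| = C(58, 9) = 10648873950

Erdős-Ko-Rado (1961): when n ≥ 2k, max |F| = C(n−1, k−1). The bound is attained by the star {A : i ∈ A} for any fixed i ∈ [n]. Here C(59−1, 10−1) = C(58, 9) = 10648873950.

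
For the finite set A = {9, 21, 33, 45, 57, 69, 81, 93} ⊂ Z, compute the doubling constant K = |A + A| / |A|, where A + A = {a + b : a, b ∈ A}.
K = |A + A| / |A| = 15/8

Enumerate A + A = {a + b : a, b ∈ A}. With |A| = 8, there are |A|^2 = 64 ordered sum pairs; collecting distinct values, A + A = {18, 30, 42, 54, 66, 78, 90, 102, 114, 126, 138, 150, 162, 174, 186}, so |A + A| = 15. Thus K = 15/8. Here |A + A| = 2|A| − 1 = 15, the minimum possible — so K = 15/8 is minimal, which holds iff A is an arithmetic progression.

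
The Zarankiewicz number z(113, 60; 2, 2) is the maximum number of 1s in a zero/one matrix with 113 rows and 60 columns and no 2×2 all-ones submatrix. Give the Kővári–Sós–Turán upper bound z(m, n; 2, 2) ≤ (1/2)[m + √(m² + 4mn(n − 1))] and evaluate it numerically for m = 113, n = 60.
z(113, 60; 2, 2) ≤ (1/2)[113 + √(113² + 4·113·60·59)] = (1/2)[113 + √1612849] = 691.49

Kővári–Sós–Turán: let r_1, ..., r_113 be the row sums and z = Σ r_i the total number of 1s. Each pair of columns can share at most one row with both entries 1 (else a 2×2 all-ones block appears), so Σ_i C(r_i, 2) ≤ C(60, 2) = 1770. By convexity Σ_i C(r_i, 2) ≥ 113·C(z/113, 2) = z(z − 113)/(2·113), giving z² − 113z − 113·60·59 ≤ 0 and hence z ≤ (1/2)[113 + √(12769 + 4·400020)] = (1/2)[113 + √1612849] ≈ (1/2)(113 + 1269.9799) = 691.49.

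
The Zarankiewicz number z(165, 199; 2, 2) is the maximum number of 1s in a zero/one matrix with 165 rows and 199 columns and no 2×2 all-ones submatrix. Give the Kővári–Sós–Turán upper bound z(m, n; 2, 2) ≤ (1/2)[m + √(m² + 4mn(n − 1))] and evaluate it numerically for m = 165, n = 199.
z(165, 199; 2, 2) ≤ (1/2)[165 + √(165² + 4·165·199·198)] = (1/2)[165 + √26032545] = 2633.6049

Kővári–Sós–Turán: let r_1, ..., r_165 be the row sums and z = Σ r_i the total number of 1s. Each pair of columns can share at most one row with both entries 1 (else a 2×2 all-ones block appears), so Σ_i C(r_i, 2) ≤ C(199, 2) = 19701. By convexity Σ_i C(r_i, 2) ≥ 165·C(z/165, 2) = z(z − 165)/(2·165), giving z² − 165z − 165·199·198 ≤ 0 and hence z ≤ (1/2)[165 + √(27225 + 4·6501330)] = (1/2)[165 + √26032545] ≈ (1/2)(165 + 5102.2098) = 2633.6049.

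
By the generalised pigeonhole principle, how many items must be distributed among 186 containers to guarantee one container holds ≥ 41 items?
n = (41 − 1)·186 + 1 = 7441

By the generalised pigeonhole principle, to guarantee some box contains ≥ r objects we need more than (r − 1) · k objects total. Threshold: n = (r − 1) · k + 1. With r = 41 and k = 186: n = 40 · 186 + 1 = 7440 + 1 = 7441. For n = 7440 = 40 · 186, we can put exactly 40 objects in every box, avoiding 41 in any single one — so 7441 is tight.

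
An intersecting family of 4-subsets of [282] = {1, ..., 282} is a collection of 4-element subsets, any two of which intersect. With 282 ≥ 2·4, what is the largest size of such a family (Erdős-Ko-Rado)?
max |F| = C(281, 3) = 3658620

The Erdős-Ko-Rado theorem states: for n ≥ 2k, an intersecting family of k-subsets of an n-element set has size at most C(n − 1, k − 1), with equality for 'star' families {A ⊆ [n] : |A| = k, i ∈ A} (fix an element i). For n = 282, k = 4: C(281, 3) = 3658620.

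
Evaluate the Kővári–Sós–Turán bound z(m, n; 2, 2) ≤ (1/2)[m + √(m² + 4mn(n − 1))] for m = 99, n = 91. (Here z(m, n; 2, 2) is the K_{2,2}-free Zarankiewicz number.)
z(99, 91; 2, 2) ≤ (1/2)[99 + √(99² + 4·99·91·90)] = (1/2)[99 + √3253041] = 951.3094

Kővári–Sós–Turán: let r_1, ..., r_99 be the row sums and z = Σ r_i the total number of 1s. Each pair of columns can share at most one row with both entries 1 (else a 2×2 all-ones block appears), so Σ_i C(r_i, 2) ≤ C(91, 2) = 4095. By convexity Σ_i C(r_i, 2) ≥ 99·C(z/99, 2) = z(z − 99)/(2·99), giving z² − 99z − 99·91·90 ≤ 0 and hence z ≤ (1/2)[99 + √(9801 + 4·810810)] = (1/2)[99 + √3253041] ≈ (1/2)(99 + 1803.6189) = 951.3094.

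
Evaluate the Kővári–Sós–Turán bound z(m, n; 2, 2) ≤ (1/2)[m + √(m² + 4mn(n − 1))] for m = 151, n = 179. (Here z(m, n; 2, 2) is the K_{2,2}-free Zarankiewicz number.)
z(151, 179; 2, 2) ≤ (1/2)[151 + √(151² + 4·151·179·178)] = (1/2)[151 + √19267449] = 2270.2351

Kővári–Sós–Turán: let r_1, ..., r_151 be the row sums and z = Σ r_i the total number of 1s. Each pair of columns can share at most one row with both entries 1 (else a 2×2 all-ones block appears), so Σ_i C(r_i, 2) ≤ C(179, 2) = 15931. By convexity Σ_i C(r_i, 2) ≥ 151·C(z/151, 2) = z(z − 151)/(2·151), giving z² − 151z − 151·179·178 ≤ 0 and hence z ≤ (1/2)[151 + √(22801 + 4·4811162)] = (1/2)[151 + √19267449] ≈ (1/2)(151 + 4389.4702) = 2270.2351.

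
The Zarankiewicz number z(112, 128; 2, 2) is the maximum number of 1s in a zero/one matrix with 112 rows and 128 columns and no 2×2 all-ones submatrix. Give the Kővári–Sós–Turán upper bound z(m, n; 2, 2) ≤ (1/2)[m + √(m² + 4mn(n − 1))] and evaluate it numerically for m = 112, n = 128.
z(112, 128; 2, 2) ≤ (1/2)[112 + √(112² + 4·112·128·127)] = (1/2)[112 + √7295232] = 1406.4844

Kővári–Sós–Turán: let r_1, ..., r_112 be the row sums and z = Σ r_i the total number of 1s. Each pair of columns can share at most one row with both entries 1 (else a 2×2 all-ones block appears), so Σ_i C(r_i, 2) ≤ C(128, 2) = 8128. By convexity Σ_i C(r_i, 2) ≥ 112·C(z/112, 2) = z(z − 112)/(2·112), giving z² − 112z − 112·128·127 ≤ 0 and hence z ≤ (1/2)[112 + √(12544 + 4·1820672)] = (1/2)[112 + √7295232] ≈ (1/2)(112 + 2700.9687) = 1406.4844.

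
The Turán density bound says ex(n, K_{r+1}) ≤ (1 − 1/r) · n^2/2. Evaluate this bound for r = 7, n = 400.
Turán density bound = (6/7) · 400^2/2 = 480000/7 ≈ 68571.4286

Turán's theorem: ex(n, K_{r+1}) is achieved by the complete r-partite Turán graph T(n, r) with parts as balanced as possible, and is at most (1 − 1/r) · n^2/2. For r = 7, n = 400: the density bound is (6/7) · 160000/2 = 480000/7 ≈ 68571.4286. The integer-valued extremum is e(T(400, 7)) = 68571, which is strictly less than the density bound 480000/7 since 7 ∤ 400 (the parts of T(400, 7) cannot all be equal).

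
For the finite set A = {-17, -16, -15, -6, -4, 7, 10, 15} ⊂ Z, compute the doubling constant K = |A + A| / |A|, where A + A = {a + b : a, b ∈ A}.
K = |A + A| / |A| = 32/8 = 4

Enumerate A + A = {a + b : a, b ∈ A}. With |A| = 8, there are |A|^2 = 64 ordered sum pairs; collecting distinct values, A + A = {-34, -33, -32, -31, -30, -23, -22, -21, -20, -19, -12, -10, -9, -8, -7, -6, -5, -2, -1, 0, 1, 3, 4, 6, 9, 11, 14, 17, 20, 22, 25, 30}, so |A + A| = 32. Thus K = 32/8 = 4. For comparison, the minimum possible |A + A| over all 8-element sets is 2·8 − 1 = 15 (so min K = 15/8), attained only by arithmetic progressions.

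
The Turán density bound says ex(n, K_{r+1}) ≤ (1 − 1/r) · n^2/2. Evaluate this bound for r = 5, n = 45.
Turán density bound = (4/5) · 45^2/2 = 810

Turán's theorem: ex(n, K_{r+1}) is achieved by the complete r-partite Turán graph T(n, r) with parts as balanced as possible, and is at most (1 − 1/r) · n^2/2. For r = 5, n = 45: the density bound is (4/5) · 2025/2 = 810. Since 5 ∣ 45, the Turán graph T(45, 5) has parts of equal size 9, and its edge count e(T(45, 5)) = 810 attains the density bound exactly.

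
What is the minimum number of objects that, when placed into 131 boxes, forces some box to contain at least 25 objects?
n = (25 − 1)·131 + 1 = 3145

By the generalised pigeonhole principle, to guarantee some box contains ≥ r objects we need more than (r − 1) · k objects total. Threshold: n = (r − 1) · k + 1. With r = 25 and k = 131: n = 24 · 131 + 1 = 3144 + 1 = 3145. For n = 3144 = 24 · 131, we can put exactly 24 objects in every box, avoiding 25 in any single one — so 3145 is tight.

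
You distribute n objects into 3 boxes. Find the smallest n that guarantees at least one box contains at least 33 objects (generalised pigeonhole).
n = (33 − 1)·3 + 1 = 97

By the generalised pigeonhole principle, to guarantee some box contains ≥ r objects we need more than (r − 1) · k objects total. Threshold: n = (r − 1) · k + 1. With r = 33 and k = 3: n = 32 · 3 + 1 = 96 + 1 = 97. For n = 96 = 32 · 3, we can put exactly 32 objects in every box, avoiding 33 in any single one — so 97 is tight.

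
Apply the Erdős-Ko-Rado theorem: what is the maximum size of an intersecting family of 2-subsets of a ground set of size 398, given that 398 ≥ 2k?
max |F| = C(397, 1) = 397

The Erdős-Ko-Rado theorem states: for n ≥ 2k, an intersecting family of k-subsets of an n-element set has size at most C(n − 1, k − 1), with equality for 'star' families {A ⊆ [n] : |A| = k, i ∈ A} (fix an element i). For n = 398, k = 2: C(397, 1) = 397.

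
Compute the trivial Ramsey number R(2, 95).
R(2, 95) = 95

R(2, k) = k for all k ≥ 2: in a 2-colouring of K_k, either some edge is red (a red K_2) or all edges are blue (a blue K_k). And K_{94} coloured all-blue has no blue K_95, so R(2, 95) > 94. Hence R(2, 95) = 95.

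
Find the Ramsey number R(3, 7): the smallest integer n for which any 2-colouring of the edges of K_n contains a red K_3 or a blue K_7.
R(3, 7) = 23

Lower bound: an explicit 2-colouring of K_{22} (typically a Paley-type or other structured construction) avoids a red K_3 and a blue K_7, showing R(3, 7) > 22.
Upper bound: the simple Erdős–Szekeres recurrence only gives R(3, 7) ≤ 25; the tight bound R(3, 7) ≤ 23 requires a sharper case analysis (or computer search) of 2-colourings of K_{23}.
Hence R(3, 7) = 23.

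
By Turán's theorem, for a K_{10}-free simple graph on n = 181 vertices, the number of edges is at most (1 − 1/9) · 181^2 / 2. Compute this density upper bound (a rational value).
Turán density bound = (8/9) · 181^2/2 = 131044/9 ≈ 14560.4444

Turán's theorem: ex(n, K_{r+1}) is achieved by the complete r-partite Turán graph T(n, r) with parts as balanced as possible, and is at most (1 − 1/r) · n^2/2. For r = 9, n = 181: the density bound is (8/9) · 32761/2 = 131044/9 ≈ 14560.4444. The integer-valued extremum is e(T(181, 9)) = 14560, which is strictly less than the density bound 131044/9 since 9 ∤ 181 (the parts of T(181, 9) cannot all be equal).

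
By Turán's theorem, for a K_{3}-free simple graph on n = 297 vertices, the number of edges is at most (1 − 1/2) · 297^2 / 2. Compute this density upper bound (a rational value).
Turán density bound = (1/2) · 297^2/2 = 88209/4 ≈ 22052.25

Turán's theorem: ex(n, K_{r+1}) is achieved by the complete r-partite Turán graph T(n, r) with parts as balanced as possible, and is at most (1 − 1/r) · n^2/2. For r = 2, n = 297: the density bound is (1/2) · 88209/2 = 88209/4 ≈ 22052.25. The integer-valued extremum is e(T(297, 2)) = 22052, which is strictly less than the density bound 88209/4 since 2 ∤ 297 (the parts of T(297, 2) cannot all be equal).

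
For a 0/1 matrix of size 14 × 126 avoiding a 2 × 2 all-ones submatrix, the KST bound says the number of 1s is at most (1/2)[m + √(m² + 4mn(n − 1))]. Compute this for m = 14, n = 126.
z(14, 126; 2, 2) ≤ (1/2)[14 + √(14² + 4·14·126·125)] = (1/2)[14 + √882196] = 476.6264

Kővári–Sós–Turán: let r_1, ..., r_14 be the row sums and z = Σ r_i the total number of 1s. Each pair of columns can share at most one row with both entries 1 (else a 2×2 all-ones block appears), so Σ_i C(r_i, 2) ≤ C(126, 2) = 7875. By convexity Σ_i C(r_i, 2) ≥ 14·C(z/14, 2) = z(z − 14)/(2·14), giving z² − 14z − 14·126·125 ≤ 0 and hence z ≤ (1/2)[14 + √(196 + 4·220500)] = (1/2)[14 + √882196] ≈ (1/2)(14 + 939.2529) = 476.6264.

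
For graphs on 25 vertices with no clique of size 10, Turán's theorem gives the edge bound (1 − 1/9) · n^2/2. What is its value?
Turán density bound = (8/9) · 25^2/2 = 2500/9 ≈ 277.7778

Turán's theorem: ex(n, K_{r+1}) is achieved by the complete r-partite Turán graph T(n, r) with parts as balanced as possible, and is at most (1 − 1/r) · n^2/2. For r = 9, n = 25: the density bound is (8/9) · 625/2 = 2500/9 ≈ 277.7778. The integer-valued extremum is e(T(25, 9)) = 277, which is strictly less than the density bound 2500/9 since 9 ∤ 25 (the parts of T(25, 9) cannot all be equal).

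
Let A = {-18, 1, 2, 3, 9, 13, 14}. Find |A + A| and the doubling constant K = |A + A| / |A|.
K = |A + A| / |A| = 25/7

Enumerate A + A = {a + b : a, b ∈ A}. With |A| = 7, there are |A|^2 = 49 ordered sum pairs; collecting distinct values, A + A = {-36, -17, -16, -15, -9, -5, -4, 2, 3, 4, 5, 6, 10, 11, 12, 14, 15, 16, 17, 18, 22, 23, 26, 27, 28}, so |A + A| = 25. Thus K = 25/7. For comparison, the minimum possible |A + A| over all 7-element sets is 2·7 − 1 = 13 (so min K = 13/7), attained only by arithmetic progressions.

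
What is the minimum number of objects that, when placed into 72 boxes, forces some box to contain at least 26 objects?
n = (26 − 1)·72 + 1 = 1801

By the generalised pigeonhole principle, to guarantee some box contains ≥ r objects we need more than (r − 1) · k objects total. Threshold: n = (r − 1) · k + 1. With r = 26 and k = 72: n = 25 · 72 + 1 = 1800 + 1 = 1801. For n = 1800 = 25 · 72, we can put exactly 25 objects in every box, avoiding 26 in any single one — so 1801 is tight.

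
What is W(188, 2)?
W(188, 2) = 188 + 1 = 189

A 2-term AP is any pair of integers, so a monochromatic 2-AP exists iff some colour is used at least twice. With 188 colours, the colouring i ↦ i on {1, ..., 188} uses each colour once, avoiding any monochromatic pair, so W(188, 2) > 188. For {1, ..., 189}, pigeonhole forces two integers of the same colour, which form a monochromatic 2-AP. Hence W(188, 2) = 189.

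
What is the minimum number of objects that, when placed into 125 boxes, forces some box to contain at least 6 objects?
n = (6 − 1)·125 + 1 = 626

By the generalised pigeonhole principle, to guarantee some box contains ≥ r objects we need more than (r − 1) · k objects total. Threshold: n = (r − 1) · k + 1. With r = 6 and k = 125: n = 5 · 125 + 1 = 625 + 1 = 626. For n = 625 = 5 · 125, we can put exactly 5 objects in every box, avoiding 6 in any single one — so 626 is tight.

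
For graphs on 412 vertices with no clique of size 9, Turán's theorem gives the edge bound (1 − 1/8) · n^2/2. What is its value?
Turán density bound = (7/8) · 412^2/2 = 74263

Turán's theorem: ex(n, K_{r+1}) is achieved by the complete r-partite Turán graph T(n, r) with parts as balanced as possible, and is at most (1 − 1/r) · n^2/2. For r = 8, n = 412: the density bound is (7/8) · 169744/2 = 74263. The integer-valued extremum is e(T(412, 8)) = 74262, which is strictly less than the density bound 74263 since 8 ∤ 412 (the parts of T(412, 8) cannot all be equal).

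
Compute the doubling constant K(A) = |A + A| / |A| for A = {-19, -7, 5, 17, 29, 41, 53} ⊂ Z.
K = |A + A| / |A| = 13/7

Enumerate A + A = {a + b : a, b ∈ A}. With |A| = 7, there are |A|^2 = 49 ordered sum pairs; collecting distinct values, A + A = {-38, -26, -14, -2, 10, 22, 34, 46, 58, 70, 82, 94, 106}, so |A + A| = 13. Thus K = 13/7. Here |A + A| = 2|A| − 1 = 13, the minimum possible — so K = 13/7 is minimal, which holds iff A is an arithmetic progression.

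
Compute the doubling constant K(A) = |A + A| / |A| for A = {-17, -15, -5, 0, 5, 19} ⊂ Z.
K = |A + A| / |A| = 19/6

Enumerate A + A = {a + b : a, b ∈ A}. With |A| = 6, there are |A|^2 = 36 ordered sum pairs; collecting distinct values, A + A = {-34, -32, -30, -22, -20, -17, -15, -12, -10, -5, 0, 2, 4, 5, 10, 14, 19, 24, 38}, so |A + A| = 19. Thus K = 19/6. For comparison, the minimum possible |A + A| over all 6-element sets is 2·6 − 1 = 11 (so min K = 11/6), attained only by arithmetic progressions.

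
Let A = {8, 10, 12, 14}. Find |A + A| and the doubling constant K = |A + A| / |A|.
K = |A + A| / |A| = 7/4

Enumerate A + A = {a + b : a, b ∈ A}. With |A| = 4, there are |A|^2 = 16 ordered sum pairs; collecting distinct values, A + A = {16, 18, 20, 22, 24, 26, 28}, so |A + A| = 7. Thus K = 7/4. Here |A + A| = 2|A| − 1 = 7, the minimum possible — so K = 7/4 is minimal, which holds iff A is an arithmetic progression.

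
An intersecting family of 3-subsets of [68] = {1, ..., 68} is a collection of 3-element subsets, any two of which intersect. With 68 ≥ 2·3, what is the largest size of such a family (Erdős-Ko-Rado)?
max |F| = C(67, 2) = 2211

Erdős-Ko-Rado (1961): when n ≥ 2k, max |F| = C(n−1, k−1). The bound is attained by the star {A : i ∈ A} for any fixed i ∈ [n]. Here C(68−1, 3−1) = C(67, 2) = 2211.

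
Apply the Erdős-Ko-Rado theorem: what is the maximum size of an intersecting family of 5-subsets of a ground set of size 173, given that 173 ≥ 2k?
max |F| = C(172, 4) = 35208615

The Erdős-Ko-Rado theorem states: for n ≥ 2k, an intersecting family of k-subsets of an n-element set has size at most C(n − 1, k − 1), with equality for 'star' families {A ⊆ [n] : |A| = k, i ∈ A} (fix an element i). For n = 173, k = 5: C(172, 4) = 35208615.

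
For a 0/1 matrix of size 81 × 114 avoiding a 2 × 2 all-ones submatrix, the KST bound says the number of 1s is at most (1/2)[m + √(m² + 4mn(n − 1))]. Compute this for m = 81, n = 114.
z(81, 114; 2, 2) ≤ (1/2)[81 + √(81² + 4·81·114·113)] = (1/2)[81 + √4180329] = 1062.7926

Kővári–Sós–Turán: let r_1, ..., r_81 be the row sums and z = Σ r_i the total number of 1s. Each pair of columns can share at most one row with both entries 1 (else a 2×2 all-ones block appears), so Σ_i C(r_i, 2) ≤ C(114, 2) = 6441. By convexity Σ_i C(r_i, 2) ≥ 81·C(z/81, 2) = z(z − 81)/(2·81), giving z² − 81z − 81·114·113 ≤ 0 and hence z ≤ (1/2)[81 + √(6561 + 4·1043442)] = (1/2)[81 + √4180329] ≈ (1/2)(81 + 2044.5853) = 1062.7926.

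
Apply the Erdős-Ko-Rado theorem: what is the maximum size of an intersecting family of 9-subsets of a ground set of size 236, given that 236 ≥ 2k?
max |F| = C(235, 8) = 204511270823145

The Erdős-Ko-Rado theorem states: for n ≥ 2k, an intersecting family of k-subsets of an n-element set has size at most C(n − 1, k − 1), with equality for 'star' families {A ⊆ [n] : |A| = k, i ∈ A} (fix an element i). For n = 236, k = 9: C(235, 8) = 204511270823145.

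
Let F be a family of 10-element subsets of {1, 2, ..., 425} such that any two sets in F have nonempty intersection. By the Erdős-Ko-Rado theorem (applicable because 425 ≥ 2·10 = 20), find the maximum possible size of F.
max |F| = C(424, 9) = 1120486732851927584

The Erdős-Ko-Rado theorem states: for n ≥ 2k, an intersecting family of k-subsets of an n-element set has size at most C(n − 1, k − 1), with equality for 'star' families {A ⊆ [n] : |A| = k, i ∈ A} (fix an element i). For n = 425, k = 10: C(424, 9) = 1120486732851927584.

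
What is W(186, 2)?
W(186, 2) = 186 + 1 = 187

A 2-term AP is any pair of integers, so a monochromatic 2-AP exists iff some colour is used at least twice. With 186 colours, the colouring i ↦ i on {1, ..., 186} uses each colour once, avoiding any monochromatic pair, so W(186, 2) > 186. For {1, ..., 187}, pigeonhole forces two integers of the same colour, which form a monochromatic 2-AP. Hence W(186, 2) = 187.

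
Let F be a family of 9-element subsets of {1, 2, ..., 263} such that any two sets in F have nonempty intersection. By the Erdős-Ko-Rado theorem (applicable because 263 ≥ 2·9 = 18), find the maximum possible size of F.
max |F| = C(262, 8) = 494341831545120

Erdős-Ko-Rado (1961): when n ≥ 2k, max |F| = C(n−1, k−1). The bound is attained by the star {A : i ∈ A} for any fixed i ∈ [n]. Here C(263−1, 9−1) = C(262, 8) = 494341831545120.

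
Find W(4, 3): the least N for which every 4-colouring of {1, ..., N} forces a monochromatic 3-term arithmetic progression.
W(4, 3) = 76

W(4, 3) = 76. The lower bound W(4, 3) > 75 comes from an explicit good 4-colouring of [1, 75]; the upper bound W(4, 3) ≤ 76 was verified by exhaustive search over 4-colourings of [1, 76].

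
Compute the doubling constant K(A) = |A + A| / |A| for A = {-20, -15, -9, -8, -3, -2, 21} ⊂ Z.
K = |A + A| / |A| = 24/7

Enumerate A + A = {a + b : a, b ∈ A}. With |A| = 7, there are |A|^2 = 49 ordered sum pairs; collecting distinct values, A + A = {-40, -35, -30, -29, -28, -24, -23, -22, -18, -17, -16, -12, -11, -10, -6, -5, -4, 1, 6, 12, 13, 18, 19, 42}, so |A + A| = 24. Thus K = 24/7. For comparison, the minimum possible |A + A| over all 7-element sets is 2·7 − 1 = 13 (so min K = 13/7), attained only by arithmetic progressions.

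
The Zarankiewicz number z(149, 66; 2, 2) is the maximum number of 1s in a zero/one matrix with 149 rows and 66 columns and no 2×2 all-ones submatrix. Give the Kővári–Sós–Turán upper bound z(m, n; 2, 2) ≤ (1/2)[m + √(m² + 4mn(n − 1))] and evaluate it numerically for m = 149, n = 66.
z(149, 66; 2, 2) ≤ (1/2)[149 + √(149² + 4·149·66·65)] = (1/2)[149 + √2579041] = 877.4696

Kővári–Sós–Turán: let r_1, ..., r_149 be the row sums and z = Σ r_i the total number of 1s. Each pair of columns can share at most one row with both entries 1 (else a 2×2 all-ones block appears), so Σ_i C(r_i, 2) ≤ C(66, 2) = 2145. By convexity Σ_i C(r_i, 2) ≥ 149·C(z/149, 2) = z(z − 149)/(2·149), giving z² − 149z − 149·66·65 ≤ 0 and hence z ≤ (1/2)[149 + √(22201 + 4·639210)] = (1/2)[149 + √2579041] ≈ (1/2)(149 + 1605.9393) = 877.4696.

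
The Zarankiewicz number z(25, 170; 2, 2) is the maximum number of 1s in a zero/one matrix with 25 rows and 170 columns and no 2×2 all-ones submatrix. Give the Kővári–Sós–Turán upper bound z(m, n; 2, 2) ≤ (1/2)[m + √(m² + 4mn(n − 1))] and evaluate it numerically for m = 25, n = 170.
z(25, 170; 2, 2) ≤ (1/2)[25 + √(25² + 4·25·170·169)] = (1/2)[25 + √2873625] = 860.0885

Kővári–Sós–Turán: let r_1, ..., r_25 be the row sums and z = Σ r_i the total number of 1s. Each pair of columns can share at most one row with both entries 1 (else a 2×2 all-ones block appears), so Σ_i C(r_i, 2) ≤ C(170, 2) = 14365. By convexity Σ_i C(r_i, 2) ≥ 25·C(z/25, 2) = z(z − 25)/(2·25), giving z² − 25z − 25·170·169 ≤ 0 and hence z ≤ (1/2)[25 + √(625 + 4·718250)] = (1/2)[25 + √2873625] ≈ (1/2)(25 + 1695.177) = 860.0885.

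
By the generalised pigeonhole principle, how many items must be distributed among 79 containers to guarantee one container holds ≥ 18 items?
n = (18 − 1)·79 + 1 = 1344

By the generalised pigeonhole principle, to guarantee some box contains ≥ r objects we need more than (r − 1) · k objects total. Threshold: n = (r − 1) · k + 1. With r = 18 and k = 79: n = 17 · 79 + 1 = 1343 + 1 = 1344. For n = 1343 = 17 · 79, we can put exactly 17 objects in every box, avoiding 18 in any single one — so 1344 is tight.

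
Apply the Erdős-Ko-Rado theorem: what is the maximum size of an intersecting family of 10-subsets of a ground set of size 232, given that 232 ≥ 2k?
max |F| = C(231, 9) = 4407748519243300

The Erdős-Ko-Rado theorem states: for n ≥ 2k, an intersecting family of k-subsets of an n-element set has size at most C(n − 1, k − 1), with equality for 'star' families {A ⊆ [n] : |A| = k, i ∈ A} (fix an element i). For n = 232, k = 10: C(231, 9) = 4407748519243300.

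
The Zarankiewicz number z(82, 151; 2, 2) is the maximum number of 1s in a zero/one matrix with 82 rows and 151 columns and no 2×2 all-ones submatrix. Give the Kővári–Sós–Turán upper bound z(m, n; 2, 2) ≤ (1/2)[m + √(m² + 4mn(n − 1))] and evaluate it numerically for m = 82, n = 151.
z(82, 151; 2, 2) ≤ (1/2)[82 + √(82² + 4·82·151·150)] = (1/2)[82 + √7435924] = 1404.4445

Kővári–Sós–Turán: let r_1, ..., r_82 be the row sums and z = Σ r_i the total number of 1s. Each pair of columns can share at most one row with both entries 1 (else a 2×2 all-ones block appears), so Σ_i C(r_i, 2) ≤ C(151, 2) = 11325. By convexity Σ_i C(r_i, 2) ≥ 82·C(z/82, 2) = z(z − 82)/(2·82), giving z² − 82z − 82·151·150 ≤ 0 and hence z ≤ (1/2)[82 + √(6724 + 4·1857300)] = (1/2)[82 + √7435924] ≈ (1/2)(82 + 2726.8891) = 1404.4445.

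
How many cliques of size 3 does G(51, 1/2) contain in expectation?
E[# K_3] = C(51, 3) · (1/2)^C(3, 2) = 20825 / 2^3 = 2603.125

For each 3-subset S of vertices (there are C(51, 3) = 20825 such S), let X_S = 1 if S induces a K_3 (all C(3, 2) = 3 edges present). Then P(X_S = 1) = (1/2)^3 = 1/8. By linearity of expectation, E[# K_3] = C(51, 3) · (1/2)^3 = 20825 / 8 = 2603.125.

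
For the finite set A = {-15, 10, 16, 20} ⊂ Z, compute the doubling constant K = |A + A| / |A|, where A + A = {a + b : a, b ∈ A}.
K = |A + A| / |A| = 10/4 = 5/2

Enumerate A + A = {a + b : a, b ∈ A}. With |A| = 4, there are |A|^2 = 16 ordered sum pairs; collecting distinct values, A + A = {-30, -5, 1, 5, 20, 26, 30, 32, 36, 40}, so |A + A| = 10. Thus K = 10/4 = 5/2. For comparison, the minimum possible |A + A| over all 4-element sets is 2·4 − 1 = 7 (so min K = 7/4), attained only by arithmetic progressions.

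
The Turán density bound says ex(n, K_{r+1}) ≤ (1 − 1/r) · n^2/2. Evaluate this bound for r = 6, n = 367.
Turán density bound = (5/6) · 367^2/2 = 673445/12 ≈ 56120.4167

Turán's theorem: ex(n, K_{r+1}) is achieved by the complete r-partite Turán graph T(n, r) with parts as balanced as possible, and is at most (1 − 1/r) · n^2/2. For r = 6, n = 367: the density bound is (5/6) · 134689/2 = 673445/12 ≈ 56120.4167. The integer-valued extremum is e(T(367, 6)) = 56120, which is strictly less than the density bound 673445/12 since 6 ∤ 367 (the parts of T(367, 6) cannot all be equal).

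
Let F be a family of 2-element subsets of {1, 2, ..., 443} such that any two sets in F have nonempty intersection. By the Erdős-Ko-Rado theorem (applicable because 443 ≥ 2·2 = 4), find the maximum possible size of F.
max |F| = C(442, 1) = 442

Erdős-Ko-Rado (1961): when n ≥ 2k, max |F| = C(n−1, k−1). The bound is attained by the star {A : i ∈ A} for any fixed i ∈ [n]. Here C(443−1, 2−1) = C(442, 1) = 442.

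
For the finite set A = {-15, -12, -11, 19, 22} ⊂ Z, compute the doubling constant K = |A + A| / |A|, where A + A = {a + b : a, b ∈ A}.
K = |A + A| / |A| = 14/5

Enumerate A + A = {a + b : a, b ∈ A}. With |A| = 5, there are |A|^2 = 25 ordered sum pairs; collecting distinct values, A + A = {-30, -27, -26, -24, -23, -22, 4, 7, 8, 10, 11, 38, 41, 44}, so |A + A| = 14. Thus K = 14/5. For comparison, the minimum possible |A + A| over all 5-element sets is 2·5 − 1 = 9 (so min K = 9/5), attained only by arithmetic progressions.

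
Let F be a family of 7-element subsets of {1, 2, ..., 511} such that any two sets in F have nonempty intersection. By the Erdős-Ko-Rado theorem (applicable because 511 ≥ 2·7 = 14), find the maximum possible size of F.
max |F| = C(510, 6) = 23728431347335

Erdős-Ko-Rado (1961): when n ≥ 2k, max |F| = C(n−1, k−1). The bound is attained by the star {A : i ∈ A} for any fixed i ∈ [n]. Here C(511−1, 7−1) = C(510, 6) = 23728431347335.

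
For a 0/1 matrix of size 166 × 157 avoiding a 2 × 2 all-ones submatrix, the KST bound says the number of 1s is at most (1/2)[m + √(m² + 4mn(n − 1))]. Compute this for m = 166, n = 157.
z(166, 157; 2, 2) ≤ (1/2)[166 + √(166² + 4·166·157·156)] = (1/2)[166 + √16290244] = 2101.0587

Kővári–Sós–Turán: let r_1, ..., r_166 be the row sums and z = Σ r_i the total number of 1s. Each pair of columns can share at most one row with both entries 1 (else a 2×2 all-ones block appears), so Σ_i C(r_i, 2) ≤ C(157, 2) = 12246. By convexity Σ_i C(r_i, 2) ≥ 166·C(z/166, 2) = z(z − 166)/(2·166), giving z² − 166z − 166·157·156 ≤ 0 and hence z ≤ (1/2)[166 + √(27556 + 4·4065672)] = (1/2)[166 + √16290244] ≈ (1/2)(166 + 4036.1174) = 2101.0587.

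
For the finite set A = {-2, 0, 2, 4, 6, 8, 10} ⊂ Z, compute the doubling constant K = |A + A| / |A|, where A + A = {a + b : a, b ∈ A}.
K = |A + A| / |A| = 13/7

Enumerate A + A = {a + b : a, b ∈ A}. With |A| = 7, there are |A|^2 = 49 ordered sum pairs; collecting distinct values, A + A = {-4, -2, 0, 2, 4, 6, 8, 10, 12, 14, 16, 18, 20}, so |A + A| = 13. Thus K = 13/7. Here |A + A| = 2|A| − 1 = 13, the minimum possible — so K = 13/7 is minimal, which holds iff A is an arithmetic progression.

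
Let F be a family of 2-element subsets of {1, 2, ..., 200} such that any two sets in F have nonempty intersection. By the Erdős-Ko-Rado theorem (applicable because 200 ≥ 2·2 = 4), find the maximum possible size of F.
max |F| = C(199, 1) = 199

The Erdős-Ko-Rado theorem states: for n ≥ 2k, an intersecting family of k-subsets of an n-element set has size at most C(n − 1, k − 1), with equality for 'star' families {A ⊆ [n] : |A| = k, i ∈ A} (fix an element i). For n = 200, k = 2: C(199, 1) = 199.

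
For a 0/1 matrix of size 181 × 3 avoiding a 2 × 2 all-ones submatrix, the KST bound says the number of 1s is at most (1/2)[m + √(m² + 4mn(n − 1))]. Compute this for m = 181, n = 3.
z(181, 3; 2, 2) ≤ (1/2)[181 + √(181² + 4·181·3·2)] = (1/2)[181 + √37105] = 186.8133

Kővári–Sós–Turán: let r_1, ..., r_181 be the row sums and z = Σ r_i the total number of 1s. Each pair of columns can share at most one row with both entries 1 (else a 2×2 all-ones block appears), so Σ_i C(r_i, 2) ≤ C(3, 2) = 3. By convexity Σ_i C(r_i, 2) ≥ 181·C(z/181, 2) = z(z − 181)/(2·181), giving z² − 181z − 181·3·2 ≤ 0 and hence z ≤ (1/2)[181 + √(32761 + 4·1086)] = (1/2)[181 + √37105] ≈ (1/2)(181 + 192.6266) = 186.8133.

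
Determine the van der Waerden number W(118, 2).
W(118, 2) = 118 + 1 = 119

A 2-term AP is any pair of integers, so a monochromatic 2-AP exists iff some colour is used at least twice. With 118 colours, the colouring i ↦ i on {1, ..., 118} uses each colour once, avoiding any monochromatic pair, so W(118, 2) > 118. For {1, ..., 119}, pigeonhole forces two integers of the same colour, which form a monochromatic 2-AP. Hence W(118, 2) = 119.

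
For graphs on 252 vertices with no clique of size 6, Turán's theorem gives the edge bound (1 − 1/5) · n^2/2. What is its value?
Turán density bound = (4/5) · 252^2/2 = 127008/5 ≈ 25401.6

Turán's theorem: ex(n, K_{r+1}) is achieved by the complete r-partite Turán graph T(n, r) with parts as balanced as possible, and is at most (1 − 1/r) · n^2/2. For r = 5, n = 252: the density bound is (4/5) · 63504/2 = 127008/5 ≈ 25401.6. The integer-valued extremum is e(T(252, 5)) = 25401, which is strictly less than the density bound 127008/5 since 5 ∤ 252 (the parts of T(252, 5) cannot all be equal).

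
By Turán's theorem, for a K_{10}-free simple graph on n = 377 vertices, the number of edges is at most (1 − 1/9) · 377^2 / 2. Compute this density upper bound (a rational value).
Turán density bound = (8/9) · 377^2/2 = 568516/9 ≈ 63168.4444

Turán's theorem: ex(n, K_{r+1}) is achieved by the complete r-partite Turán graph T(n, r) with parts as balanced as possible, and is at most (1 − 1/r) · n^2/2. For r = 9, n = 377: the density bound is (8/9) · 142129/2 = 568516/9 ≈ 63168.4444. The integer-valued extremum is e(T(377, 9)) = 63168, which is strictly less than the density bound 568516/9 since 9 ∤ 377 (the parts of T(377, 9) cannot all be equal).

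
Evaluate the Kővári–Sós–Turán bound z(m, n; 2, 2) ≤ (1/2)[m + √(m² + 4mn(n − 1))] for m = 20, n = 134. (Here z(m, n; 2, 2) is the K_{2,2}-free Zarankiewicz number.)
z(20, 134; 2, 2) ≤ (1/2)[20 + √(20² + 4·20·134·133)] = (1/2)[20 + √1426160] = 607.1097

Kővári–Sós–Turán: let r_1, ..., r_20 be the row sums and z = Σ r_i the total number of 1s. Each pair of columns can share at most one row with both entries 1 (else a 2×2 all-ones block appears), so Σ_i C(r_i, 2) ≤ C(134, 2) = 8911. By convexity Σ_i C(r_i, 2) ≥ 20·C(z/20, 2) = z(z − 20)/(2·20), giving z² − 20z − 20·134·133 ≤ 0 and hence z ≤ (1/2)[20 + √(400 + 4·356440)] = (1/2)[20 + √1426160] ≈ (1/2)(20 + 1194.2194) = 607.1097.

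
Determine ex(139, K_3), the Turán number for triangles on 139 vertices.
ex(139, K_3) = ⌊139^2/4⌋ = 4830

Mantel (1907): a triangle-free graph on n vertices has at most ⌊n^2/4⌋ edges, with equality for the complete bipartite graph K_{⌊n/2⌋, ⌈n/2⌉}. For n = 139: ⌊139^2/4⌋ = ⌊19321/4⌋ = 4830. The extremal graph is K_{69, 70}, which has 69·70 = 4830 edges.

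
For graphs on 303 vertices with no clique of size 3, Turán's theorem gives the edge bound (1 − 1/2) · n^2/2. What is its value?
Turán density bound = (1/2) · 303^2/2 = 91809/4 ≈ 22952.25

Turán's theorem: ex(n, K_{r+1}) is achieved by the complete r-partite Turán graph T(n, r) with parts as balanced as possible, and is at most (1 − 1/r) · n^2/2. For r = 2, n = 303: the density bound is (1/2) · 91809/2 = 91809/4 ≈ 22952.25. The integer-valued extremum is e(T(303, 2)) = 22952, which is strictly less than the density bound 91809/4 since 2 ∤ 303 (the parts of T(303, 2) cannot all be equal).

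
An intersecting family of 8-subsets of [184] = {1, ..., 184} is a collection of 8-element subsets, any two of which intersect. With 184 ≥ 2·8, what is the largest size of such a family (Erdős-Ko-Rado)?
max |F| = C(183, 7) = 1214197462413

The Erdős-Ko-Rado theorem states: for n ≥ 2k, an intersecting family of k-subsets of an n-element set has size at most C(n − 1, k − 1), with equality for 'star' families {A ⊆ [n] : |A| = k, i ∈ A} (fix an element i). For n = 184, k = 8: C(183, 7) = 1214197462413.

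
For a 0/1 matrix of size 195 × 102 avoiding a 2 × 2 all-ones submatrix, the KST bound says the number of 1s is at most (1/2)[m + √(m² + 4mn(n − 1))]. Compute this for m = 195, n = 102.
z(195, 102; 2, 2) ≤ (1/2)[195 + √(195² + 4·195·102·101)] = (1/2)[195 + √8073585] = 1518.2027

Kővári–Sós–Turán: let r_1, ..., r_195 be the row sums and z = Σ r_i the total number of 1s. Each pair of columns can share at most one row with both entries 1 (else a 2×2 all-ones block appears), so Σ_i C(r_i, 2) ≤ C(102, 2) = 5151. By convexity Σ_i C(r_i, 2) ≥ 195·C(z/195, 2) = z(z − 195)/(2·195), giving z² − 195z − 195·102·101 ≤ 0 and hence z ≤ (1/2)[195 + √(38025 + 4·2008890)] = (1/2)[195 + √8073585] ≈ (1/2)(195 + 2841.4055) = 1518.2027.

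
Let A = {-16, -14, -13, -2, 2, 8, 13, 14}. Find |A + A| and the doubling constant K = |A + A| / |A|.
K = |A + A| / |A| = 33/8

Enumerate A + A = {a + b : a, b ∈ A}. With |A| = 8, there are |A|^2 = 64 ordered sum pairs; collecting distinct values, A + A = {-32, -30, -29, -28, -27, -26, -18, -16, -15, -14, -12, -11, -8, -6, -5, -4, -3, -2, -1, 0, 1, 4, 6, 10, 11, 12, 15, 16, 21, 22, 26, 27, 28}, so |A + A| = 33. Thus K = 33/8. For comparison, the minimum possible |A + A| over all 8-element sets is 2·8 − 1 = 15 (so min K = 15/8), attained only by arithmetic progressions.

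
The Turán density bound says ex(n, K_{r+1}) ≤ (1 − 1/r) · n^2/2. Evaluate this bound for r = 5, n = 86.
Turán density bound = (4/5) · 86^2/2 = 14792/5 ≈ 2958.4

Turán's theorem: ex(n, K_{r+1}) is achieved by the complete r-partite Turán graph T(n, r) with parts as balanced as possible, and is at most (1 − 1/r) · n^2/2. For r = 5, n = 86: the density bound is (4/5) · 7396/2 = 14792/5 ≈ 2958.4. The integer-valued extremum is e(T(86, 5)) = 2958, which is strictly less than the density bound 14792/5 since 5 ∤ 86 (the parts of T(86, 5) cannot all be equal).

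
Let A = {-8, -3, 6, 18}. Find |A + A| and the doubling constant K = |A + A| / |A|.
K = |A + A| / |A| = 10/4 = 5/2

Enumerate A + A = {a + b : a, b ∈ A}. With |A| = 4, there are |A|^2 = 16 ordered sum pairs; collecting distinct values, A + A = {-16, -11, -6, -2, 3, 10, 12, 15, 24, 36}, so |A + A| = 10. Thus K = 10/4 = 5/2. For comparison, the minimum possible |A + A| over all 4-element sets is 2·4 − 1 = 7 (so min K = 7/4), attained only by arithmetic progressions.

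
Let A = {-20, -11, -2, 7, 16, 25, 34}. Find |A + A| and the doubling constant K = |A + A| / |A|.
K = |A + A| / |A| = 13/7

Enumerate A + A = {a + b : a, b ∈ A}. With |A| = 7, there are |A|^2 = 49 ordered sum pairs; collecting distinct values, A + A = {-40, -31, -22, -13, -4, 5, 14, 23, 32, 41, 50, 59, 68}, so |A + A| = 13. Thus K = 13/7. Here |A + A| = 2|A| − 1 = 13, the minimum possible — so K = 13/7 is minimal, which holds iff A is an arithmetic progression.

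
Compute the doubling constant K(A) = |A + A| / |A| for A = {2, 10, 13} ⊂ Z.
K = |A + A| / |A| = 6/3 = 2

Enumerate A + A = {a + b : a, b ∈ A}. With |A| = 3, there are |A|^2 = 9 ordered sum pairs; collecting distinct values, A + A = {4, 12, 15, 20, 23, 26}, so |A + A| = 6. Thus K = 6/3 = 2. For comparison, the minimum possible |A + A| over all 3-element sets is 2·3 − 1 = 5 (so min K = 5/3), attained only by arithmetic progressions.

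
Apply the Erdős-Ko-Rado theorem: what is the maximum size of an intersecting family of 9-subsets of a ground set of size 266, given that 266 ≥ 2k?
max |F| = C(265, 8) = 542150225230185

The Erdős-Ko-Rado theorem states: for n ≥ 2k, an intersecting family of k-subsets of an n-element set has size at most C(n − 1, k − 1), with equality for 'star' families {A ⊆ [n] : |A| = k, i ∈ A} (fix an element i). For n = 266, k = 9: C(265, 8) = 542150225230185.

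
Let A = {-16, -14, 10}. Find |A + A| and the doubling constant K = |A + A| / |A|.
K = |A + A| / |A| = 6/3 = 2

Enumerate A + A = {a + b : a, b ∈ A}. With |A| = 3, there are |A|^2 = 9 ordered sum pairs; collecting distinct values, A + A = {-32, -30, -28, -6, -4, 20}, so |A + A| = 6. Thus K = 6/3 = 2. For comparison, the minimum possible |A + A| over all 3-element sets is 2·3 − 1 = 5 (so min K = 5/3), attained only by arithmetic progressions.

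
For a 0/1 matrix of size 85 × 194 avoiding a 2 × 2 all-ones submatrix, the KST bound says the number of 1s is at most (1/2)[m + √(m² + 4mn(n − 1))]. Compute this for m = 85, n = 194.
z(85, 194; 2, 2) ≤ (1/2)[85 + √(85² + 4·85·194·193)] = (1/2)[85 + √12737505] = 1826.9821

Kővári–Sós–Turán: let r_1, ..., r_85 be the row sums and z = Σ r_i the total number of 1s. Each pair of columns can share at most one row with both entries 1 (else a 2×2 all-ones block appears), so Σ_i C(r_i, 2) ≤ C(194, 2) = 18721. By convexity Σ_i C(r_i, 2) ≥ 85·C(z/85, 2) = z(z − 85)/(2·85), giving z² − 85z − 85·194·193 ≤ 0 and hence z ≤ (1/2)[85 + √(7225 + 4·3182570)] = (1/2)[85 + √12737505] ≈ (1/2)(85 + 3568.9641) = 1826.9821.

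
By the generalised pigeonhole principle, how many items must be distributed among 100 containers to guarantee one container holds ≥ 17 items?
n = (17 − 1)·100 + 1 = 1601

By the generalised pigeonhole principle, to guarantee some box contains ≥ r objects we need more than (r − 1) · k objects total. Threshold: n = (r − 1) · k + 1. With r = 17 and k = 100: n = 16 · 100 + 1 = 1600 + 1 = 1601. For n = 1600 = 16 · 100, we can put exactly 16 objects in every box, avoiding 17 in any single one — so 1601 is tight.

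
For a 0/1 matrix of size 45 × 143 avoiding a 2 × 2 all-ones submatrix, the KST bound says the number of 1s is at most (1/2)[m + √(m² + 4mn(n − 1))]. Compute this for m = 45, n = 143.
z(45, 143; 2, 2) ≤ (1/2)[45 + √(45² + 4·45·143·142)] = (1/2)[45 + √3657105] = 978.6779

Kővári–Sós–Turán: let r_1, ..., r_45 be the row sums and z = Σ r_i the total number of 1s. Each pair of columns can share at most one row with both entries 1 (else a 2×2 all-ones block appears), so Σ_i C(r_i, 2) ≤ C(143, 2) = 10153. By convexity Σ_i C(r_i, 2) ≥ 45·C(z/45, 2) = z(z − 45)/(2·45), giving z² − 45z − 45·143·142 ≤ 0 and hence z ≤ (1/2)[45 + √(2025 + 4·913770)] = (1/2)[45 + √3657105] ≈ (1/2)(45 + 1912.3559) = 978.6779.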